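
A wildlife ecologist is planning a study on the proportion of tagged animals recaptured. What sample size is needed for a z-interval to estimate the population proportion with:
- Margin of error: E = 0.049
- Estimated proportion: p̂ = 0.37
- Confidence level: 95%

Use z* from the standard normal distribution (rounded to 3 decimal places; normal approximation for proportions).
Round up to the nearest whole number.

Using z* for proportion z-interval (normal approximation).

For 95% confidence, z* = 1.96 (from standard normal table)

Sample size formula for proportion z-interval: n = z*²p̂(1-p̂)/E²

n = 1.96² × 0.37 × 0.63 / 0.049²
  = 3.8416 × 0.2331 / 0.002401
  = 372.9600

Round up to the nearest whole number: n = 373

373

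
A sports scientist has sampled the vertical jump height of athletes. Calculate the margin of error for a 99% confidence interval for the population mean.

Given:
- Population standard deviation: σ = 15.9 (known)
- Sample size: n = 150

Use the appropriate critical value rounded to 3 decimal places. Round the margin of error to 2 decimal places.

The population standard deviation σ is known, so use the z-interval margin of error formula.

For 99% confidence, z* = 2.576 (from standard normal table)

Margin of error formula for z-interval: E = z* × σ/√n

E = 2.576 × 15.9/√150
  = 2.576 × 1.298230
  = 3.3442

Rounded to 2 decimal places:

3.34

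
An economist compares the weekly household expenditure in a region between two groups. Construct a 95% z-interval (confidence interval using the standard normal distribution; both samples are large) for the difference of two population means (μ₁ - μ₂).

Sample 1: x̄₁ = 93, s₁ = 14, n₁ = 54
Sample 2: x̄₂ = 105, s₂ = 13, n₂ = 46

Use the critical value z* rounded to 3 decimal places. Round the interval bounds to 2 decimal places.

Both samples are large (n₁ = 54 ≥ 30, n₂ = 46 ≥ 30), so a z-interval for the difference of means applies.

Point estimate: x̄₁ - x̄₂ = 93 - 105 = -12

Standard error: SE = √(s₁²/n₁ + s₂²/n₂)
= √(14²/54 + 13²/46)
= √(3.629630 + 3.673913)
= 2.702507

For 95% confidence, z* = 1.96 (from standard normal table)
Margin of error: E = z* × SE = 1.96 × 2.702507 = 5.2969

Z-interval: (x̄₁ - x̄₂) ± E = -12 ± 5.2969 = (-17.2969, -6.7031)

Rounded to 2 decimal places:

(-17.30, -6.70)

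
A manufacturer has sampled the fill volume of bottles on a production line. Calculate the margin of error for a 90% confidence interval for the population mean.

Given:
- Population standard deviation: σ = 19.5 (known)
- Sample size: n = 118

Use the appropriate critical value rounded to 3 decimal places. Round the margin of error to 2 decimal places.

The population standard deviation σ is known, so use the z-interval margin of error formula.

For 90% confidence, z* = 1.645 (from standard normal table)

Margin of error formula for z-interval: E = z* × σ/√n

E = 1.645 × 19.5/√118
  = 1.645 × 1.795121
  = 2.9530

Rounded to 2 decimal places:

2.95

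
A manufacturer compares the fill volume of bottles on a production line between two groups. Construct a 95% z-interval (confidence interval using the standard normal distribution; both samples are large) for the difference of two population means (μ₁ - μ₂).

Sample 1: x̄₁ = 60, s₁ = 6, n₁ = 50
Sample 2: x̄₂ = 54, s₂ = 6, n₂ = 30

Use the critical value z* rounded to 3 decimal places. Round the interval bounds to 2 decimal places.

Both samples are large (n₁ = 50 ≥ 30, n₂ = 30 ≥ 30), so a z-interval for the difference of means applies.

Point estimate: x̄₁ - x̄₂ = 60 - 54 = 6

Standard error: SE = √(s₁²/n₁ + s₂²/n₂)
= √(6²/50 + 6²/30)
= √(0.720000 + 1.200000)
= 1.385641

For 95% confidence, z* = 1.96 (from standard normal table)
Margin of error: E = z* × SE = 1.96 × 1.385641 = 2.7159

Z-interval: (x̄₁ - x̄₂) ± E = 6 ± 2.7159 = (3.2841, 8.7159)

Rounded to 2 decimal places:

(3.28, 8.72)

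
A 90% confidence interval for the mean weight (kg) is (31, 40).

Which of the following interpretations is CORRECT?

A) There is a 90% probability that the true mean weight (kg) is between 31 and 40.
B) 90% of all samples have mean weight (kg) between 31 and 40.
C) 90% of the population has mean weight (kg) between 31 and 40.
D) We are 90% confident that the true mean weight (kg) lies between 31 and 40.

A confidence interval represents our confidence in the procedure, not a probability statement about the parameter.

Key concept: If we repeated this sampling process many times and computed a 90% CI each time, about 90% of those intervals would contain the true population parameter.

For this specific interval (31, 40):
- Midpoint (point estimate): 35.5
- Margin of error: 4.5

The correct interpretation is the one stating confidence that the true parameter lies in the interval — option D.

D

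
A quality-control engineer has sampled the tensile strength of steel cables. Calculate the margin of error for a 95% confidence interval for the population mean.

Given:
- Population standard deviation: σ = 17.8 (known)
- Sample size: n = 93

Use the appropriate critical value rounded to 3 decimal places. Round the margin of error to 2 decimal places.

The population standard deviation σ is known, so use the z-interval margin of error formula.

For 95% confidence, z* = 1.96 (from standard normal table)

Margin of error formula for z-interval: E = z* × σ/√n

E = 1.96 × 17.8/√93
  = 1.96 × 1.845774
  = 3.6177

Rounded to 2 decimal places:

3.62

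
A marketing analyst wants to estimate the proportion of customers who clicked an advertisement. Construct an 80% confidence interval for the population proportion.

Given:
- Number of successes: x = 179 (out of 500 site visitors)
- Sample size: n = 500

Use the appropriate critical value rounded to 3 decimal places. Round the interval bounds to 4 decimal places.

Sample proportion: p̂ = 179/500 = 0.358000

Check conditions for normal approximation:
  np̂ = 179 ≥ 10 ✓
  n(1-p̂) = 321 ≥ 10 ✓

The sample is large enough, so use a z-interval (normal approximation) for the proportion.

For 80% confidence, z* = 1.282 (from standard normal table)

Standard error: SE = √(p̂(1-p̂)/n) = √(0.358000×0.642000/500) = 0.02143996

Margin of error: E = z* × SE = 1.282 × 0.02143996 = 0.027486

Z-interval: p̂ ± E = 0.358000 ± 0.027486 = (0.330514, 0.385486)

Rounded to 4 decimal places:

(0.3305, 0.3855)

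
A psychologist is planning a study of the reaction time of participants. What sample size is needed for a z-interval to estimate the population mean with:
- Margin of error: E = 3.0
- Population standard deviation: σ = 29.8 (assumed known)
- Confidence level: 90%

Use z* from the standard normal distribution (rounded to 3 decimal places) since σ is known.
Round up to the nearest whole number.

Using z* since population σ is known (z-interval formula).

For 90% confidence, z* = 1.645 (from standard normal table)

Sample size formula for z-interval: n = (z*σ/E)²

n = (1.645 × 29.8 / 3.0)²
  = (16.340333)²
  = 267.0065

Round up to the nearest whole number: n = 268

268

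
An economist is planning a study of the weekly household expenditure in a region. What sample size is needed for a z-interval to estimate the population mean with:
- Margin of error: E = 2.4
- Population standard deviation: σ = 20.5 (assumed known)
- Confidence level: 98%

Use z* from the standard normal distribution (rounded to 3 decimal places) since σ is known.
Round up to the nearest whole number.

Using z* since population σ is known (z-interval formula).

For 98% confidence, z* = 2.326 (from standard normal table)

Sample size formula for z-interval: n = (z*σ/E)²

n = (2.326 × 20.5 / 2.4)²
  = (19.867917)²
  = 394.7341

Round up to the nearest whole number: n = 395

395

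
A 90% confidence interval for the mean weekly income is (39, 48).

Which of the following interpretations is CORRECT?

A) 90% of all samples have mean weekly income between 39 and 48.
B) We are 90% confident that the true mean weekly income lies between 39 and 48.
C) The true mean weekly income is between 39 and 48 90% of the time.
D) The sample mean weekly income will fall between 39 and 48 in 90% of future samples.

A confidence interval represents our confidence in the procedure, not a probability statement about the parameter.

Key concept: If we repeated this sampling process many times and computed a 90% CI each time, about 90% of those intervals would contain the true population parameter.

For this specific interval (39, 48):
- Midpoint (point estimate): 43.5
- Margin of error: 4.5

The correct interpretation is the one stating confidence that the true parameter lies in the interval — option B.

B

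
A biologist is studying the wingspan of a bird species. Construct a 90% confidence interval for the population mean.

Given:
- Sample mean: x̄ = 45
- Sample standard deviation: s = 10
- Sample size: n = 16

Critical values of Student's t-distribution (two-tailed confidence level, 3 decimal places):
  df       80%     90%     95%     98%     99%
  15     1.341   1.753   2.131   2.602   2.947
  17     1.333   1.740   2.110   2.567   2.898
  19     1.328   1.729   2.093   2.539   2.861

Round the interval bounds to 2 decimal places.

The population standard deviation σ is unknown (only the sample standard deviation s is given), so use a t-interval with df = n - 1 = 16 - 1 = 15.

For 90% confidence with df = 15, t* = 1.753 (from t-table)

Standard error: SE = s/√n = 10/√16 = 2.500000

Margin of error: E = t* × SE = 1.753 × 2.500000 = 4.3825

T-interval: x̄ ± E = 45 ± 4.3825 = (40.6175, 49.3825)

Rounded to 2 decimal places:

(40.62, 49.38)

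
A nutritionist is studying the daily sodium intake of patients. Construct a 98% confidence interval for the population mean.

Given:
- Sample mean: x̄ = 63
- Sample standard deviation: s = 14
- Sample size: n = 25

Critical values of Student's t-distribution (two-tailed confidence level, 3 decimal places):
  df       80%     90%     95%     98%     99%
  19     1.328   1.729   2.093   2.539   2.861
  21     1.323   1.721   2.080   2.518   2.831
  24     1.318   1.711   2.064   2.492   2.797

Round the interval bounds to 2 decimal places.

The population standard deviation σ is unknown (only the sample standard deviation s is given), so use a t-interval with df = n - 1 = 25 - 1 = 24.

For 98% confidence with df = 24, t* = 2.492 (from t-table)

Standard error: SE = s/√n = 14/√25 = 2.800000

Margin of error: E = t* × SE = 2.492 × 2.800000 = 6.9776

T-interval: x̄ ± E = 63 ± 6.9776 = (56.0224, 69.9776)

Rounded to 2 decimal places:

(56.02, 69.98)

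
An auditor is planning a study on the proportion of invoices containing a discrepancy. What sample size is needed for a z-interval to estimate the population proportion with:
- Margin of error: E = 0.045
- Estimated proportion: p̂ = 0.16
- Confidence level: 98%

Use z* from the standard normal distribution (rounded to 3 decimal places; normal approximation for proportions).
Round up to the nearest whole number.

Using z* for proportion z-interval (normal approximation).

For 98% confidence, z* = 2.326 (from standard normal table)

Sample size formula for proportion z-interval: n = z*²p̂(1-p̂)/E²

n = 2.326² × 0.16 × 0.84 / 0.045²
  = 5.410276 × 0.1344 / 0.002025
  = 359.0820

Round up to the nearest whole number: n = 360

360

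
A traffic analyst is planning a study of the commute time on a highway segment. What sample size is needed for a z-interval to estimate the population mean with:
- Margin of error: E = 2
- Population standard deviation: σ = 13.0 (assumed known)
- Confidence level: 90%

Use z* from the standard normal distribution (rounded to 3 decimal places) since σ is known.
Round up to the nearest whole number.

Using z* since population σ is known (z-interval formula).

For 90% confidence, z* = 1.645 (from standard normal table)

Sample size formula for z-interval: n = (z*σ/E)²

n = (1.645 × 13.0 / 2)²
  = (10.692500)²
  = 114.3296

Round up to the nearest whole number: n = 115

115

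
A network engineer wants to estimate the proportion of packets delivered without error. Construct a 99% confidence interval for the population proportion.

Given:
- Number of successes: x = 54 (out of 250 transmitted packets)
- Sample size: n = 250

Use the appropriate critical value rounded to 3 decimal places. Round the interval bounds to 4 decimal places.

Sample proportion: p̂ = 54/250 = 0.216000

Check conditions for normal approximation:
  np̂ = 54 ≥ 10 ✓
  n(1-p̂) = 196 ≥ 10 ✓

The sample is large enough, so use a z-interval (normal approximation) for the proportion.

For 99% confidence, z* = 2.576 (from standard normal table)

Standard error: SE = √(p̂(1-p̂)/n) = √(0.216000×0.784000/250) = 0.02602645

Margin of error: E = z* × SE = 2.576 × 0.02602645 = 0.067044

Z-interval: p̂ ± E = 0.216000 ± 0.067044 = (0.148956, 0.283044)

Rounded to 4 decimal places:

(0.1490, 0.2830)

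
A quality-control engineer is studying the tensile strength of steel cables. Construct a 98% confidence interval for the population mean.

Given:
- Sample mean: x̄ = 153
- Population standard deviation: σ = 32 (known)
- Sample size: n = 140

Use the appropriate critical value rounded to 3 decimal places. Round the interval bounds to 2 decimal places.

The population standard deviation σ is known, so use a z-interval (standard normal critical value).

For 98% confidence, z* = 2.326 (from standard normal table)

Standard error: SE = σ/√n = 32/√140 = 2.704494

Margin of error: E = z* × SE = 2.326 × 2.704494 = 6.2907

Z-interval: x̄ ± E = 153 ± 6.2907 = (146.7093, 159.2907)

Rounded to 2 decimal places:

(146.71, 159.29)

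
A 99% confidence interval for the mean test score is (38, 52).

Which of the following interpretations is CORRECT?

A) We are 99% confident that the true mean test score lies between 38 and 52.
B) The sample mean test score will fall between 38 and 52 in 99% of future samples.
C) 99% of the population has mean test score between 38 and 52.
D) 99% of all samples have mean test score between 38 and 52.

A confidence interval represents our confidence in the procedure, not a probability statement about the parameter.

Key concept: If we repeated this sampling process many times and computed a 99% CI each time, about 99% of those intervals would contain the true population parameter.

For this specific interval (38, 52):
- Midpoint (point estimate): 45
- Margin of error: 7

The correct interpretation is the one stating confidence that the true parameter lies in the interval — option A.

A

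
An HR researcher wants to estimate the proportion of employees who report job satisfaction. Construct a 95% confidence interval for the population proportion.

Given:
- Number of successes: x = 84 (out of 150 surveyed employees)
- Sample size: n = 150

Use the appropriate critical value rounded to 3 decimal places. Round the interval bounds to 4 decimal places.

Sample proportion: p̂ = 84/150 = 0.560000

Check conditions for normal approximation:
  np̂ = 84 ≥ 10 ✓
  n(1-p̂) = 66 ≥ 10 ✓

The sample is large enough, so use a z-interval (normal approximation) for the proportion.

For 95% confidence, z* = 1.96 (from standard normal table)

Standard error: SE = √(p̂(1-p̂)/n) = √(0.560000×0.440000/150) = 0.04052982

Margin of error: E = z* × SE = 1.96 × 0.04052982 = 0.079438

Z-interval: p̂ ± E = 0.560000 ± 0.079438 = (0.480562, 0.639438)

Rounded to 4 decimal places:

(0.4806, 0.6394)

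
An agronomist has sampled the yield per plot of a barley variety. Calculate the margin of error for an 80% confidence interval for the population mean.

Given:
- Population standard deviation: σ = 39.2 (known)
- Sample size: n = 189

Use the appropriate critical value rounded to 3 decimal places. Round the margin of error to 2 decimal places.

The population standard deviation σ is known, so use the z-interval margin of error formula.

For 80% confidence, z* = 1.282 (from standard normal table)

Margin of error formula for z-interval: E = z* × σ/√n

E = 1.282 × 39.2/√189
  = 1.282 × 2.851380
  = 3.6555

Rounded to 2 decimal places:

3.66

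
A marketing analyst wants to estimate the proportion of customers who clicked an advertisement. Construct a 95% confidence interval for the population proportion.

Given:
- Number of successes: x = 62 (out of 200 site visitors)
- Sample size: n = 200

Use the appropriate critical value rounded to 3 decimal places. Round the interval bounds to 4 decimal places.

Sample proportion: p̂ = 62/200 = 0.310000

Check conditions for normal approximation:
  np̂ = 62 ≥ 10 ✓
  n(1-p̂) = 138 ≥ 10 ✓

The sample is large enough, so use a z-interval (normal approximation) for the proportion.

For 95% confidence, z* = 1.96 (from standard normal table)

Standard error: SE = √(p̂(1-p̂)/n) = √(0.310000×0.690000/200) = 0.03270321

Margin of error: E = z* × SE = 1.96 × 0.03270321 = 0.064098

Z-interval: p̂ ± E = 0.310000 ± 0.064098 = (0.245902, 0.374098)

Rounded to 4 decimal places:

(0.2459, 0.3741)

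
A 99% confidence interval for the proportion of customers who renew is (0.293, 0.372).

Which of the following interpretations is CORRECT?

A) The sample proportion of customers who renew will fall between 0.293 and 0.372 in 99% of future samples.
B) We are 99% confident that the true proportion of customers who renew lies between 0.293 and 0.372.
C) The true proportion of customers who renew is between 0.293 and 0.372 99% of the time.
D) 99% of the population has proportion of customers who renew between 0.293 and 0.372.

A confidence interval represents our confidence in the procedure, not a probability statement about the parameter.

Key concept: If we repeated this sampling process many times and computed a 99% CI each time, about 99% of those intervals would contain the true population parameter.

For this specific interval (0.293, 0.372):
- Midpoint (point estimate): 0.3325
- Margin of error: 0.0395

The correct interpretation is the one stating confidence that the true parameter lies in the interval — option B.

B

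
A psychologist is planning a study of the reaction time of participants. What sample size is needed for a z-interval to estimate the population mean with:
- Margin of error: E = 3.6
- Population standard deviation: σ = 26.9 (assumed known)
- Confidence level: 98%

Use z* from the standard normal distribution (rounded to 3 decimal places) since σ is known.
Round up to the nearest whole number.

Using z* since population σ is known (z-interval formula).

For 98% confidence, z* = 2.326 (from standard normal table)

Sample size formula for z-interval: n = (z*σ/E)²

n = (2.326 × 26.9 / 3.6)²
  = (17.380389)²
  = 302.0779

Round up to the nearest whole number: n = 303

303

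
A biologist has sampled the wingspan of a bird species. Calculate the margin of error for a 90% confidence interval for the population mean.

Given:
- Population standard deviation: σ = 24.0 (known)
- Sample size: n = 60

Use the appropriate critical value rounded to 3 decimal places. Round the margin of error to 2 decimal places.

The population standard deviation σ is known, so use the z-interval margin of error formula.

For 90% confidence, z* = 1.645 (from standard normal table)

Margin of error formula for z-interval: E = z* × σ/√n

E = 1.645 × 24.0/√60
  = 1.645 × 3.098387
  = 5.0968

Rounded to 2 decimal places:

5.10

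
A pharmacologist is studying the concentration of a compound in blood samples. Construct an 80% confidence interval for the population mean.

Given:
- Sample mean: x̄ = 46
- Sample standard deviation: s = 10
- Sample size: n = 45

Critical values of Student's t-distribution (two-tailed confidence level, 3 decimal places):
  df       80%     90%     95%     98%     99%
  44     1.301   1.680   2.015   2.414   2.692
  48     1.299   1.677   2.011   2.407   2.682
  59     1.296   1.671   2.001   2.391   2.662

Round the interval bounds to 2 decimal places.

The population standard deviation σ is unknown (only the sample standard deviation s is given), so use a t-interval with df = n - 1 = 45 - 1 = 44.

For 80% confidence with df = 44, t* = 1.301 (from t-table)

Standard error: SE = s/√n = 10/√45 = 1.490712

Margin of error: E = t* × SE = 1.301 × 1.490712 = 1.9394

T-interval: x̄ ± E = 46 ± 1.9394 = (44.0606, 47.9394)

Rounded to 2 decimal places:

(44.06, 47.94)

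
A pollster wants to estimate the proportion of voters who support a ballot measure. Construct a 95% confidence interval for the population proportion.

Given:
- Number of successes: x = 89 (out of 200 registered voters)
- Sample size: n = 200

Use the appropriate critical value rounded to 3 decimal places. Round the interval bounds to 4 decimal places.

Sample proportion: p̂ = 89/200 = 0.445000

Check conditions for normal approximation:
  np̂ = 89 ≥ 10 ✓
  n(1-p̂) = 111 ≥ 10 ✓

The sample is large enough, so use a z-interval (normal approximation) for the proportion.

For 95% confidence, z* = 1.96 (from standard normal table)

Standard error: SE = √(p̂(1-p̂)/n) = √(0.445000×0.555000/200) = 0.03514079

Margin of error: E = z* × SE = 1.96 × 0.03514079 = 0.068876

Z-interval: p̂ ± E = 0.445000 ± 0.068876 = (0.376124, 0.513876)

Rounded to 4 decimal places:

(0.3761, 0.5139)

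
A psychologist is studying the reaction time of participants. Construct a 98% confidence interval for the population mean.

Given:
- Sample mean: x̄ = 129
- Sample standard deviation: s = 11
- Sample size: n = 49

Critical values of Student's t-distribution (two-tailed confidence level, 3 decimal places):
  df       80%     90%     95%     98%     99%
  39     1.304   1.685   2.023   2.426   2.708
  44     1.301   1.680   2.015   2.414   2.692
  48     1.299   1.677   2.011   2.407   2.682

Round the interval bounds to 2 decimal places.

The population standard deviation σ is unknown (only the sample standard deviation s is given), so use a t-interval with df = n - 1 = 49 - 1 = 48.

For 98% confidence with df = 48, t* = 2.407 (from t-table)

Standard error: SE = s/√n = 11/√49 = 1.571429

Margin of error: E = t* × SE = 2.407 × 1.571429 = 3.7824

T-interval: x̄ ± E = 129 ± 3.7824 = (125.2176, 132.7824)

Rounded to 2 decimal places:

(125.22, 132.78)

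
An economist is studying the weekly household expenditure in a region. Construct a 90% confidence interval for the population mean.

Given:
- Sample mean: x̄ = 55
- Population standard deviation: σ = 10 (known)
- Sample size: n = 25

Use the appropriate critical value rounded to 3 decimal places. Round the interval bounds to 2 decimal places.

The population standard deviation σ is known, so use a z-interval (standard normal critical value).

For 90% confidence, z* = 1.645 (from standard normal table)

Standard error: SE = σ/√n = 10/√25 = 2.000000

Margin of error: E = z* × SE = 1.645 × 2.000000 = 3.2900

Z-interval: x̄ ± E = 55 ± 3.2900 = (51.7100, 58.2900)

Rounded to 2 decimal places:

(51.71, 58.29)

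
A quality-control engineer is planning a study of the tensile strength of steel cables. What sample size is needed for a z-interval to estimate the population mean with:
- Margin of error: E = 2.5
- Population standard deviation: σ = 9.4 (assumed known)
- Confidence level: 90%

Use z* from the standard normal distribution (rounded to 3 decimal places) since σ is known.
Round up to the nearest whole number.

Using z* since population σ is known (z-interval formula).

For 90% confidence, z* = 1.645 (from standard normal table)

Sample size formula for z-interval: n = (z*σ/E)²

n = (1.645 × 9.4 / 2.5)²
  = (6.185200)²
  = 38.2567

Round up to the nearest whole number: n = 39

39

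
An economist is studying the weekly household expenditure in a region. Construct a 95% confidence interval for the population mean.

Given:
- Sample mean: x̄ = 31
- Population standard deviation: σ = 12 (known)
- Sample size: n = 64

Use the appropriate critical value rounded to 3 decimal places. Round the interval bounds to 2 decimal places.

The population standard deviation σ is known, so use a z-interval (standard normal critical value).

For 95% confidence, z* = 1.96 (from standard normal table)

Standard error: SE = σ/√n = 12/√64 = 1.500000

Margin of error: E = z* × SE = 1.96 × 1.500000 = 2.9400

Z-interval: x̄ ± E = 31 ± 2.9400 = (28.0600, 33.9400)

Rounded to 2 decimal places:

(28.06, 33.94)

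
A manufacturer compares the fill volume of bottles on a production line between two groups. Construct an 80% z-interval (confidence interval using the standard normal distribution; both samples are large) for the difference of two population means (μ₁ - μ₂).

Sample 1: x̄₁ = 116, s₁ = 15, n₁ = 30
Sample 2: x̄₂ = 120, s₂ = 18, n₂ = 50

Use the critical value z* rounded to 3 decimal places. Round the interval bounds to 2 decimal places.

Both samples are large (n₁ = 30 ≥ 30, n₂ = 50 ≥ 30), so a z-interval for the difference of means applies.

Point estimate: x̄₁ - x̄₂ = 116 - 120 = -4

Standard error: SE = √(s₁²/n₁ + s₂²/n₂)
= √(15²/30 + 18²/50)
= √(7.500000 + 6.480000)
= 3.738984

For 80% confidence, z* = 1.282 (from standard normal table)
Margin of error: E = z* × SE = 1.282 × 3.738984 = 4.7934

Z-interval: (x̄₁ - x̄₂) ± E = -4 ± 4.7934 = (-8.7934, 0.7934)

Rounded to 2 decimal places:

(-8.79, 0.79)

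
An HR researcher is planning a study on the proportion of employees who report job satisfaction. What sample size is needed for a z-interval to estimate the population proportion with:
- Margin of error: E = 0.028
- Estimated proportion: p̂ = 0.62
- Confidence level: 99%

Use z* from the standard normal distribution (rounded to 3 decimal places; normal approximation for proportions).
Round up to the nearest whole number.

Using z* for proportion z-interval (normal approximation).

For 99% confidence, z* = 2.576 (from standard normal table)

Sample size formula for proportion z-interval: n = z*²p̂(1-p̂)/E²

n = 2.576² × 0.62 × 0.38 / 0.028²
  = 6.635776 × 0.2356 / 0.000784
  = 1994.1184

Round up to the nearest whole number: n = 1995

1995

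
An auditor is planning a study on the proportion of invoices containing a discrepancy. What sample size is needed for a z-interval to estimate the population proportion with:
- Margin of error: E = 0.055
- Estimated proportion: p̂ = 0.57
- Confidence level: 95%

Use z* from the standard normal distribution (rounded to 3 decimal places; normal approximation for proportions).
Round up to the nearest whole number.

Using z* for proportion z-interval (normal approximation).

For 95% confidence, z* = 1.96 (from standard normal table)

Sample size formula for proportion z-interval: n = z*²p̂(1-p̂)/E²

n = 1.96² × 0.57 × 0.43 / 0.055²
  = 3.8416 × 0.2451 / 0.003025
  = 311.2648

Round up to the nearest whole number: n = 312

312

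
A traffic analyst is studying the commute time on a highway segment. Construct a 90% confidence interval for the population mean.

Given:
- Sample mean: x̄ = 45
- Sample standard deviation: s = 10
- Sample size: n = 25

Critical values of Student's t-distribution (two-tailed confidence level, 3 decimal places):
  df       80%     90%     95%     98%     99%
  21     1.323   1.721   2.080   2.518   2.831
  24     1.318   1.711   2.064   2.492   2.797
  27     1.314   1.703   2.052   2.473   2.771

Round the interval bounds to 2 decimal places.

The population standard deviation σ is unknown (only the sample standard deviation s is given), so use a t-interval with df = n - 1 = 25 - 1 = 24.

For 90% confidence with df = 24, t* = 1.711 (from t-table)

Standard error: SE = s/√n = 10/√25 = 2.000000

Margin of error: E = t* × SE = 1.711 × 2.000000 = 3.4220

T-interval: x̄ ± E = 45 ± 3.4220 = (41.5780, 48.4220)

Rounded to 2 decimal places:

(41.58, 48.42)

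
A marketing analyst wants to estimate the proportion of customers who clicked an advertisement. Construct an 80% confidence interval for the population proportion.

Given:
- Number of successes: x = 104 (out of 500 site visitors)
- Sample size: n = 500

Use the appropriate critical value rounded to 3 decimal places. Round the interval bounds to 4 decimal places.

Sample proportion: p̂ = 104/500 = 0.208000

Check conditions for normal approximation:
  np̂ = 104 ≥ 10 ✓
  n(1-p̂) = 396 ≥ 10 ✓

The sample is large enough, so use a z-interval (normal approximation) for the proportion.

For 80% confidence, z* = 1.282 (from standard normal table)

Standard error: SE = √(p̂(1-p̂)/n) = √(0.208000×0.792000/500) = 0.01815136

Margin of error: E = z* × SE = 1.282 × 0.01815136 = 0.023270

Z-interval: p̂ ± E = 0.208000 ± 0.023270 = (0.184730, 0.231270)

Rounded to 4 decimal places:

(0.1847, 0.2313)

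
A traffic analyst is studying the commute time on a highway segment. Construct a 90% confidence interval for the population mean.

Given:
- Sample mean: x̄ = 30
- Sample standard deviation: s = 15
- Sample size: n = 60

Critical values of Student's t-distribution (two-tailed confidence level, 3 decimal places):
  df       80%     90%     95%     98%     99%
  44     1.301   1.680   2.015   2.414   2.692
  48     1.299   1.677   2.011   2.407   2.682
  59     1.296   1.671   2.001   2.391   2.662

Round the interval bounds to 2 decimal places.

The population standard deviation σ is unknown (only the sample standard deviation s is given), so use a t-interval with df = n - 1 = 60 - 1 = 59.

For 90% confidence with df = 59, t* = 1.671 (from t-table)

Standard error: SE = s/√n = 15/√60 = 1.936492

Margin of error: E = t* × SE = 1.671 × 1.936492 = 3.2359

T-interval: x̄ ± E = 30 ± 3.2359 = (26.7641, 33.2359)

Rounded to 2 decimal places:

(26.76, 33.24)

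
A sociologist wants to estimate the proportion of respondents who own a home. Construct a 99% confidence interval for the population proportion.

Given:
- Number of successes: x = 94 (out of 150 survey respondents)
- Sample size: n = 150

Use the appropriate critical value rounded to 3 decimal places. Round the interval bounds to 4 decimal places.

Sample proportion: p̂ = 94/150 = 0.626667

Check conditions for normal approximation:
  np̂ = 94 ≥ 10 ✓
  n(1-p̂) = 56 ≥ 10 ✓

The sample is large enough, so use a z-interval (normal approximation) for the proportion.

For 99% confidence, z* = 2.576 (from standard normal table)

Standard error: SE = √(p̂(1-p̂)/n) = √(0.626667×0.373333/150) = 0.03949308

Margin of error: E = z* × SE = 2.576 × 0.03949308 = 0.101734

Z-interval: p̂ ± E = 0.626667 ± 0.101734 = (0.524932, 0.728401)

Rounded to 4 decimal places:

(0.5249, 0.7284)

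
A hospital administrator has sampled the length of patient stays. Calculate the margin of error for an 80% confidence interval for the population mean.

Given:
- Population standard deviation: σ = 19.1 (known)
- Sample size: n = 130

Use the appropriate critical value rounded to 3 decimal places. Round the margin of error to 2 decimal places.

The population standard deviation σ is known, so use the z-interval margin of error formula.

For 80% confidence, z* = 1.282 (from standard normal table)

Margin of error formula for z-interval: E = z* × σ/√n

E = 1.282 × 19.1/√130
  = 1.282 × 1.675181
  = 2.1476

Rounded to 2 decimal places:

2.15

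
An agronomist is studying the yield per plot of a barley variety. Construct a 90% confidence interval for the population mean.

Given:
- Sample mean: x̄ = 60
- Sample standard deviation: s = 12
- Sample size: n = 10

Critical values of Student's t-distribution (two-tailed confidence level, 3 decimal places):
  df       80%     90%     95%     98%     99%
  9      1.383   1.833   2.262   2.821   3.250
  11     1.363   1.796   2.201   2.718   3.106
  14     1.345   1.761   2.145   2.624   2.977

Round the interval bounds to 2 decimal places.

The population standard deviation σ is unknown (only the sample standard deviation s is given), so use a t-interval with df = n - 1 = 10 - 1 = 9.

For 90% confidence with df = 9, t* = 1.833 (from t-table)

Standard error: SE = s/√n = 12/√10 = 3.794733

Margin of error: E = t* × SE = 1.833 × 3.794733 = 6.9557

T-interval: x̄ ± E = 60 ± 6.9557 = (53.0443, 66.9557)

Rounded to 2 decimal places:

(53.04, 66.96)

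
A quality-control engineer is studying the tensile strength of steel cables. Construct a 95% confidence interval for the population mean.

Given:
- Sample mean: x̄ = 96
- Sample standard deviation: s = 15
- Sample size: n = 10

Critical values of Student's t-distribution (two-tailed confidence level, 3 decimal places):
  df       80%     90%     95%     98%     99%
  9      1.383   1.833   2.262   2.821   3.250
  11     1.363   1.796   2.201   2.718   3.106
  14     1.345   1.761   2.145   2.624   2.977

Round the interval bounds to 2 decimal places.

The population standard deviation σ is unknown (only the sample standard deviation s is given), so use a t-interval with df = n - 1 = 10 - 1 = 9.

For 95% confidence with df = 9, t* = 2.262 (from t-table)

Standard error: SE = s/√n = 15/√10 = 4.743416

Margin of error: E = t* × SE = 2.262 × 4.743416 = 10.7296

T-interval: x̄ ± E = 96 ± 10.7296 = (85.2704, 106.7296)

Rounded to 2 decimal places:

(85.27, 106.73)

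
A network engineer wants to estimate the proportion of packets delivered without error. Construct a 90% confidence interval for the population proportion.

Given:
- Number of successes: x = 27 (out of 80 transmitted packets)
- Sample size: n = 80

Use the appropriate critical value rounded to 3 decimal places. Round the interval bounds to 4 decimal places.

Sample proportion: p̂ = 27/80 = 0.337500

Check conditions for normal approximation:
  np̂ = 27 ≥ 10 ✓
  n(1-p̂) = 53 ≥ 10 ✓

The sample is large enough, so use a z-interval (normal approximation) for the proportion.

For 90% confidence, z* = 1.645 (from standard normal table)

Standard error: SE = √(p̂(1-p̂)/n) = √(0.337500×0.662500/80) = 0.05286702

Margin of error: E = z* × SE = 1.645 × 0.05286702 = 0.086966

Z-interval: p̂ ± E = 0.337500 ± 0.086966 = (0.250534, 0.424466)

Rounded to 4 decimal places:

(0.2505, 0.4245)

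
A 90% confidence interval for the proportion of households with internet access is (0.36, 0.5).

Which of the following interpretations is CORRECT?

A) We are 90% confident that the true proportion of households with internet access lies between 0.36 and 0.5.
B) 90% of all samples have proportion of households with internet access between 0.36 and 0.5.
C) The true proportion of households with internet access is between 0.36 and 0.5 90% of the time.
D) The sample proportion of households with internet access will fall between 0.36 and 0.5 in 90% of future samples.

A confidence interval represents our confidence in the procedure, not a probability statement about the parameter.

Key concept: If we repeated this sampling process many times and computed a 90% CI each time, about 90% of those intervals would contain the true population parameter.

For this specific interval (0.36, 0.5):
- Midpoint (point estimate): 0.43
- Margin of error: 0.07

The correct interpretation is the one stating confidence that the true parameter lies in the interval — option A.

A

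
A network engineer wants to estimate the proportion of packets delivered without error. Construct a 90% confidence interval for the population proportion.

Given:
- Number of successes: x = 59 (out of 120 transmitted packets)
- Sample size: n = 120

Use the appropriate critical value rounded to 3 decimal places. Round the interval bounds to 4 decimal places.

Sample proportion: p̂ = 59/120 = 0.491667

Check conditions for normal approximation:
  np̂ = 59 ≥ 10 ✓
  n(1-p̂) = 61 ≥ 10 ✓

The sample is large enough, so use a z-interval (normal approximation) for the proportion.

For 90% confidence, z* = 1.645 (from standard normal table)

Standard error: SE = √(p̂(1-p̂)/n) = √(0.491667×0.508333/120) = 0.04563721

Margin of error: E = z* × SE = 1.645 × 0.04563721 = 0.075073

Z-interval: p̂ ± E = 0.491667 ± 0.075073 = (0.416593, 0.566740)

Rounded to 4 decimal places:

(0.4166, 0.5667)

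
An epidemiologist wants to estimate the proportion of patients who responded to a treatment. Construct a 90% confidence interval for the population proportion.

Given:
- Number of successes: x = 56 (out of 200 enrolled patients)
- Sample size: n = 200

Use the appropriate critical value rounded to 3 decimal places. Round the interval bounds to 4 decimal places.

Sample proportion: p̂ = 56/200 = 0.280000

Check conditions for normal approximation:
  np̂ = 56 ≥ 10 ✓
  n(1-p̂) = 144 ≥ 10 ✓

The sample is large enough, so use a z-interval (normal approximation) for the proportion.

For 90% confidence, z* = 1.645 (from standard normal table)

Standard error: SE = √(p̂(1-p̂)/n) = √(0.280000×0.720000/200) = 0.03174902

Margin of error: E = z* × SE = 1.645 × 0.03174902 = 0.052227

Z-interval: p̂ ± E = 0.280000 ± 0.052227 = (0.227773, 0.332227)

Rounded to 4 decimal places:

(0.2278, 0.3322)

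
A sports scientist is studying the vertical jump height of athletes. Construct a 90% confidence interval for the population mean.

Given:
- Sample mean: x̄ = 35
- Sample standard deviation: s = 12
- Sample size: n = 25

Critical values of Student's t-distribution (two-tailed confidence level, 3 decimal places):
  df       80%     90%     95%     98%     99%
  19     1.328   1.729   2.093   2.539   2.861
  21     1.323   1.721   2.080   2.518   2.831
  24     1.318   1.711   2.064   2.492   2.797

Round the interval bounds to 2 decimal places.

The population standard deviation σ is unknown (only the sample standard deviation s is given), so use a t-interval with df = n - 1 = 25 - 1 = 24.

For 90% confidence with df = 24, t* = 1.711 (from t-table)

Standard error: SE = s/√n = 12/√25 = 2.400000

Margin of error: E = t* × SE = 1.711 × 2.400000 = 4.1064

T-interval: x̄ ± E = 35 ± 4.1064 = (30.8936, 39.1064)

Rounded to 2 decimal places:

(30.89, 39.11)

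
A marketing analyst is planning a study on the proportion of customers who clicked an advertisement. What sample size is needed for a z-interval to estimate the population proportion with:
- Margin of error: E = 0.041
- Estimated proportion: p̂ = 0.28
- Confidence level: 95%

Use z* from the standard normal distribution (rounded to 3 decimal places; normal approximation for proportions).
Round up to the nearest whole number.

Using z* for proportion z-interval (normal approximation).

For 95% confidence, z* = 1.96 (from standard normal table)

Sample size formula for proportion z-interval: n = z*²p̂(1-p̂)/E²

n = 1.96² × 0.28 × 0.72 / 0.041²
  = 3.8416 × 0.2016 / 0.001681
  = 460.7178

Round up to the nearest whole number: n = 461

461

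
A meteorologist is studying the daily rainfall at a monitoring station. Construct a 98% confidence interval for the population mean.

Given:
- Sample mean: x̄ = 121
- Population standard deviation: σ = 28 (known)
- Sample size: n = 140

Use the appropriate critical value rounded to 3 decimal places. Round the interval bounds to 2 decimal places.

The population standard deviation σ is known, so use a z-interval (standard normal critical value).

For 98% confidence, z* = 2.326 (from standard normal table)

Standard error: SE = σ/√n = 28/√140 = 2.366432

Margin of error: E = z* × SE = 2.326 × 2.366432 = 5.5043

Z-interval: x̄ ± E = 121 ± 5.5043 = (115.4957, 126.5043)

Rounded to 2 decimal places:

(115.50, 126.50)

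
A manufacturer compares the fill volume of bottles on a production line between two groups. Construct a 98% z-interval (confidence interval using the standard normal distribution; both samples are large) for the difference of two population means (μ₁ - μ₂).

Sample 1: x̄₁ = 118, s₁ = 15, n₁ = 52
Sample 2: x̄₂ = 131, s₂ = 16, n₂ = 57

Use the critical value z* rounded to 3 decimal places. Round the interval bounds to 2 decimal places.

Both samples are large (n₁ = 52 ≥ 30, n₂ = 57 ≥ 30), so a z-interval for the difference of means applies.

Point estimate: x̄₁ - x̄₂ = 118 - 131 = -13

Standard error: SE = √(s₁²/n₁ + s₂²/n₂)
= √(15²/52 + 16²/57)
= √(4.326923 + 4.491228)
= 2.969537

For 98% confidence, z* = 2.326 (from standard normal table)
Margin of error: E = z* × SE = 2.326 × 2.969537 = 6.9071

Z-interval: (x̄₁ - x̄₂) ± E = -13 ± 6.9071 = (-19.9071, -6.0929)

Rounded to 2 decimal places:

(-19.91, -6.09)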